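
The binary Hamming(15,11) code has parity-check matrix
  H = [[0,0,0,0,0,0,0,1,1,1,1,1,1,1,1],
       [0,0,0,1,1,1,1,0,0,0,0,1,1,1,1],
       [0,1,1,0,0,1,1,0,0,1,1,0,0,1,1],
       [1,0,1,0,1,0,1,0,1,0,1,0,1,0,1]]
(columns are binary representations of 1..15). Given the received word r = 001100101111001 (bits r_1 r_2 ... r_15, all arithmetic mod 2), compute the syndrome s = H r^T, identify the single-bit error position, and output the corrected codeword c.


s = (1, 0, 1, 1)^T, error position = 11, corrected codeword c = 001100101101001

Compute s = H r^T mod 2 one row at a time:
  s_1 = 0 + 1 + 1 + 1 + 1 + 0 + 0 + 1 = 5 ≡ 1 (mod 2).
  s_2 = 1 + 0 + 0 + 1 + 1 + 0 + 0 + 1 = 4 ≡ 0 (mod 2).
  s_3 = 0 + 1 + 0 + 1 + 1 + 1 + 0 + 1 = 5 ≡ 1 (mod 2).
  s_4 = 0 + 1 + 0 + 1 + 1 + 1 + 0 + 1 = 5 ≡ 1 (mod 2).
s = (1, 0, 1, 1)^T — this equals column 11 of H (binary 1011), so error is at position 11.
Correct: flip bit 11 of r = 001100101111001 to get c = 001100101101001.


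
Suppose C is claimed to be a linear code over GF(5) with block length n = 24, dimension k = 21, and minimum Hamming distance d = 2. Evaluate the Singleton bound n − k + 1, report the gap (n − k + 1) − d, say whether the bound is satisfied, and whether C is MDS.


Singleton RHS = n − k + 1 = 4, slack = 2, bound satisfied, not MDS.

Singleton bound: d ≤ n − k + 1.
Here n = 24, k = 21, so n − k + 1 = 4.
Given d = 2, check d ≤ 4: YES.
Slack = (n − k + 1) − d = 2.
The code is NOT MDS (slack = 2 > 0).
Description: the claimed parameters are [24, 21, 2]_5; such a code would be non-MDS.


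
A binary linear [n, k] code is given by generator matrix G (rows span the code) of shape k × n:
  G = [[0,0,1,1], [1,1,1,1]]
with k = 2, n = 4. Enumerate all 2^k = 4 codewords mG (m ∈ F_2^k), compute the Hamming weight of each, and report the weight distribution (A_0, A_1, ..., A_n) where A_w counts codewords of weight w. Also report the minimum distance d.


Weight distribution: A_0 = 1, A_2 = 2, A_4 = 1. Minimum distance d = 2.

Enumerate all 2^2 = 4 messages m ∈ F_2^2.
For each, compute codeword c = mG in F_2^4, then tally its weight.
  m = 00 → c = 0000, weight = 0.
  m = 10 → c = 0011, weight = 2.
  m = 01 → c = 1111, weight = 4.
  m = 11 → c = 1100, weight = 2.
Tally weights:
  weight 0: 1 codewords.
  weight 2: 2 codewords.
  weight 4: 1 codewords.
Minimum distance d = smallest w > 0 with A_w > 0 = 2.
Sanity: Σ A_w = 4 = 2^2 = 4 ✓.


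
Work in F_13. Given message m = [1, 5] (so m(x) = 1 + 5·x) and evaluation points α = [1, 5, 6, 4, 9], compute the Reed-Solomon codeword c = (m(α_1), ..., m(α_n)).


c = [6, 0, 5, 8, 7]

Message polynomial: m(x) = 1 + 5·x (mod 13).
For each evaluation point α_i, compute m(α_i) mod 13:
  α_1 = 1: Horner steps 5 → 6, so m(1) = 6.
  α_2 = 5: Horner steps 5 → 0, so m(5) = 0.
  α_3 = 6: Horner steps 5 → 5, so m(6) = 5.
  α_4 = 4: Horner steps 5 → 8, so m(4) = 8.
  α_5 = 9: Horner steps 5 → 7, so m(9) = 7.
Codeword c = [6, 0, 5, 8, 7] ∈ F_13^5.


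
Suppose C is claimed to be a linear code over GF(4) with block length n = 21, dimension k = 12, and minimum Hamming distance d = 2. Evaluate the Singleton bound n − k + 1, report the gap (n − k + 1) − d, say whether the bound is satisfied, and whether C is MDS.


Singleton RHS = n − k + 1 = 10, slack = 8, bound satisfied, not MDS.

Singleton bound: d ≤ n − k + 1.
Here n = 21, k = 12, so n − k + 1 = 10.
Given d = 2, check d ≤ 10: YES.
Slack = (n − k + 1) − d = 8.
The code is NOT MDS (slack = 8 > 0).
Description: the claimed parameters are [21, 12, 2]_4; such a code would be non-MDS.


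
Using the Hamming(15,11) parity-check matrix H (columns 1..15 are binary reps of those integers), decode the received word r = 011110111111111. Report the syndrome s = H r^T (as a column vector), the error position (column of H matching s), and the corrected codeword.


s = (0, 1, 1, 1)^T, error position = 7, corrected codeword c = 011110011111111

Compute s = H r^T mod 2 one row at a time:
  s_1 = 1 + 1 + 1 + 1 + 1 + 1 + 1 + 1 = 8 ≡ 0 (mod 2).
  s_2 = 1 + 1 + 0 + 1 + 1 + 1 + 1 + 1 = 7 ≡ 1 (mod 2).
  s_3 = 1 + 1 + 0 + 1 + 1 + 1 + 1 + 1 = 7 ≡ 1 (mod 2).
  s_4 = 0 + 1 + 1 + 1 + 1 + 1 + 1 + 1 = 7 ≡ 1 (mod 2).
s = (0, 1, 1, 1)^T — this equals column 7 of H (binary 0111), so error is at position 7.
Correct: flip bit 7 of r = 011110111111111 to get c = 011110011111111.


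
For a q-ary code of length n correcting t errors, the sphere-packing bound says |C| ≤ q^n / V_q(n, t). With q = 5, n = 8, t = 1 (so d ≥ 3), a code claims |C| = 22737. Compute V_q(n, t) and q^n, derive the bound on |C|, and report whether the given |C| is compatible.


V_q(n, t) = 33, q^n = 390625, Hamming bound = 11837, |C| = 22737 > bound (violated).

Step 1: Compute V_q(n, t) = Σ_{j=0}^1 C(n, j) (q−1)^j.
  j = 0: C(8,0)·(4)^0 = 1·1 = 1.
  j = 1: C(8,1)·(4)^1 = 8·4 = 32.
  V_q(n, t) = 1 + 32 = 33.
Step 2: q^n = 5^8 = 390625.
Step 3: Hamming bound ⌊q^n / V_q(n,t)⌋ = ⌊390625/33⌋ = 11837.
Step 4: Compare |C| = 22737 to 11837: violated.
The claimed |C| lies above the Hamming bound, so no 5-ary code of length 8 with d ≥ 3 can have 22737 codewords.


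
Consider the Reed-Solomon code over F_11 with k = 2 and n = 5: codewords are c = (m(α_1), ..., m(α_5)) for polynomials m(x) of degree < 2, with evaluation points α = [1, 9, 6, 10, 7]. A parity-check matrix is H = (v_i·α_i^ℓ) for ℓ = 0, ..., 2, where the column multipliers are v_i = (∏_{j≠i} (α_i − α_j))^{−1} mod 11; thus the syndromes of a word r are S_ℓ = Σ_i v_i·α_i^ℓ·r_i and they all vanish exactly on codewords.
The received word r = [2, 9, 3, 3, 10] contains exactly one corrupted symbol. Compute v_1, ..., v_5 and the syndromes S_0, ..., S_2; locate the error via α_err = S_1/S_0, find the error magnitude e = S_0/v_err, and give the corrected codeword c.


S = (7, 9, 10), error at position 3, error magnitude e = 9, c = [2, 9, 5, 3, 10].

Step 1: column multipliers v_i = (∏_{j≠i}(α_i − α_j))^{−1} mod 11.
  i = 1 (α = 1): (1−9)(1−6)(1−10)(1−7) = (−8)·(−5)·(−9)·(−6) = 2160 ≡ 4, so v_1 = 4^{−1} = 3 (mod 11).
  i = 2 (α = 9): (9−1)(9−6)(9−10)(9−7) = 8·3·(−1)·2 = −48 ≡ 7, so v_2 = 7^{−1} = 8 (mod 11).
  i = 3 (α = 6): (6−1)(6−9)(6−10)(6−7) = 5·(−3)·(−4)·(−1) = −60 ≡ 6, so v_3 = 6^{−1} = 2 (mod 11).
  i = 4 (α = 10): (10−1)(10−9)(10−6)(10−7) = 9·1·4·3 = 108 ≡ 9, so v_4 = 9^{−1} = 5 (mod 11).
  i = 5 (α = 7): (7−1)(7−9)(7−6)(7−10) = 6·(−2)·1·(−3) = 36 ≡ 3, so v_5 = 3^{−1} = 4 (mod 11).
  v = [3, 8, 2, 5, 4].
Step 2: syndromes of r = [2, 9, 3, 3, 10] (all sums mod 11).
  S_0 = Σ v_i r_i = 3·2 + 8·9 + 2·3 + 5·3 + 4·10 = 139 ≡ 7.
  S_1 = Σ v_i α_i r_i = 3·1·2 + 8·9·9 + 2·6·3 + 5·10·3 + 4·7·10 = 1120 ≡ 9.
  α_i^2 mod 11 = [1, 4, 3, 1, 5].
  S_2 = Σ v_i α_i^2 r_i = 3·1·2 + 8·4·9 + 2·3·3 + 5·1·3 + 4·5·10 = 527 ≡ 10.
  S = (7, 9, 10) ≠ 0, so r is not a codeword (an error is present).
Step 3: locate the error. For a single error e at position i, S_ℓ = v_i·e·α_i^ℓ, so α_err = S_1/S_0.
  S_0^{−1} = 7^{−1} = 8 (mod 11), so α_err = 9·8 = 72 ≡ 6 = α_3. Error position i = 3.
  Consistency check: S_2/S_1 = 10·5 = 50 ≡ 6 = α_err ✓ (single-error assumption holds).
Step 4: error magnitude e = S_0/v_3 = S_0·∏_{j≠3}(α_3 − α_j) = 7·6 = 42 ≡ 9 (mod 11).
Step 5: correct position 3: c_3 = r_3 − e = 3 − 9 ≡ 5 (mod 11). Hence c = [2, 9, 5, 3, 10].
  Check: interpolating c through the α_i gives m(x) = 8 + 5·x (degree < 2) with m(α_i) = c_i for every i, so c is indeed a codeword.


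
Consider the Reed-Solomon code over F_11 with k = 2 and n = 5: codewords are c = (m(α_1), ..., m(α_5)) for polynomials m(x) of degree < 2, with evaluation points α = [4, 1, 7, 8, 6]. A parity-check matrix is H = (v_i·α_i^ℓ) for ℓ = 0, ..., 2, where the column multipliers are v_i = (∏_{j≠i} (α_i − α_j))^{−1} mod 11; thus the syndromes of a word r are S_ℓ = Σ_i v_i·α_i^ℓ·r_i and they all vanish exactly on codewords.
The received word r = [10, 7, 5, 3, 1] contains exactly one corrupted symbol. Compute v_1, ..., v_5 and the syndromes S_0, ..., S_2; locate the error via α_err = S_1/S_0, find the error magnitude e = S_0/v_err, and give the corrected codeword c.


S = (9, 8, 1), error at position 3, error magnitude e = 3, c = [10, 7, 2, 3, 1].

Step 1: column multipliers v_i = (∏_{j≠i}(α_i − α_j))^{−1} mod 11.
  i = 1 (α = 4): (4−1)(4−7)(4−8)(4−6) = 3·(−3)·(−4)·(−2) = −72 ≡ 5, so v_1 = 5^{−1} = 9 (mod 11).
  i = 2 (α = 1): (1−4)(1−7)(1−8)(1−6) = (−3)·(−6)·(−7)·(−5) = 630 ≡ 3, so v_2 = 3^{−1} = 4 (mod 11).
  i = 3 (α = 7): (7−4)(7−1)(7−8)(7−6) = 3·6·(−1)·1 = −18 ≡ 4, so v_3 = 4^{−1} = 3 (mod 11).
  i = 4 (α = 8): (8−4)(8−1)(8−7)(8−6) = 4·7·1·2 = 56 ≡ 1, so v_4 = 1^{−1} = 1 (mod 11).
  i = 5 (α = 6): (6−4)(6−1)(6−7)(6−8) = 2·5·(−1)·(−2) = 20 ≡ 9, so v_5 = 9^{−1} = 5 (mod 11).
  v = [9, 4, 3, 1, 5].
Step 2: syndromes of r = [10, 7, 5, 3, 1] (all sums mod 11).
  S_0 = Σ v_i r_i = 9·10 + 4·7 + 3·5 + 1·3 + 5·1 = 141 ≡ 9.
  S_1 = Σ v_i α_i r_i = 9·4·10 + 4·1·7 + 3·7·5 + 1·8·3 + 5·6·1 = 547 ≡ 8.
  α_i^2 mod 11 = [5, 1, 5, 9, 3].
  S_2 = Σ v_i α_i^2 r_i = 9·5·10 + 4·1·7 + 3·5·5 + 1·9·3 + 5·3·1 = 595 ≡ 1.
  S = (9, 8, 1) ≠ 0, so r is not a codeword (an error is present).
Step 3: locate the error. For a single error e at position i, S_ℓ = v_i·e·α_i^ℓ, so α_err = S_1/S_0.
  S_0^{−1} = 9^{−1} = 5 (mod 11), so α_err = 8·5 = 40 ≡ 7 = α_3. Error position i = 3.
  Consistency check: S_2/S_1 = 1·7 = 7 ≡ 7 = α_err ✓ (single-error assumption holds).
Step 4: error magnitude e = S_0/v_3 = S_0·∏_{j≠3}(α_3 − α_j) = 9·4 = 36 ≡ 3 (mod 11).
Step 5: correct position 3: c_3 = r_3 − e = 5 − 3 ≡ 2 (mod 11). Hence c = [10, 7, 2, 3, 1].
  Check: interpolating c through the α_i gives m(x) = 6 + 1·x (degree < 2) with m(α_i) = c_i for every i, so c is indeed a codeword.


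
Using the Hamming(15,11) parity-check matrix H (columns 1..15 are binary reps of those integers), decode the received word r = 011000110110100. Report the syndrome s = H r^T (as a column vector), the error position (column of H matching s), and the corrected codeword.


s = (0, 0, 1, 0)^T, error position = 2, corrected codeword c = 001000110110100

Compute s = H r^T mod 2 one row at a time:
  s_1 = 1 + 0 + 1 + 1 + 0 + 1 + 0 + 0 = 4 ≡ 0 (mod 2).
  s_2 = 0 + 0 + 0 + 1 + 0 + 1 + 0 + 0 = 2 ≡ 0 (mod 2).
  s_3 = 1 + 1 + 0 + 1 + 1 + 1 + 0 + 0 = 5 ≡ 1 (mod 2).
  s_4 = 0 + 1 + 0 + 1 + 0 + 1 + 1 + 0 = 4 ≡ 0 (mod 2).
s = (0, 0, 1, 0)^T — this equals column 2 of H (binary 0010), so error is at position 2.
Correct: flip bit 2 of r = 011000110110100 to get c = 001000110110100.


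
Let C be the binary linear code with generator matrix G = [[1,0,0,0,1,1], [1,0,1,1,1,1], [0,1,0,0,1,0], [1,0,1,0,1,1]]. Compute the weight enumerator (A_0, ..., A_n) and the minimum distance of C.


Weight distribution: A_0 = 1, A_1 = 2, A_2 = 2, A_3 = 4, A_4 = 5, A_5 = 2. Minimum distance d = 1.

Enumerate all 2^4 = 16 messages m ∈ F_2^4.
For each, compute codeword c = mG in F_2^6, then tally its weight.
  m = 0000 → c = 000000, weight = 0.
  m = 1000 → c = 100011, weight = 3.
  m = 0100 → c = 101111, weight = 5.
  m = 1100 → c = 001100, weight = 2.
  m = 0010 → c = 010010, weight = 2.
  m = 1010 → c = 110001, weight = 3.
  m = 0110 → c = 111101, weight = 5.
  m = 1110 → c = 011110, weight = 4.
  m = 0001 → c = 101011, weight = 4.
  m = 1001 → c = 001000, weight = 1.
  m = 0101 → c = 000100, weight = 1.
  m = 1101 → c = 100111, weight = 4.
  m = 0011 → c = 111001, weight = 4.
  m = 1011 → c = 011010, weight = 3.
  m = 0111 → c = 010110, weight = 3.
  m = 1111 → c = 110101, weight = 4.
Tally weights:
  weight 0: 1 codewords.
  weight 1: 2 codewords.
  weight 2: 2 codewords.
  weight 3: 4 codewords.
  weight 4: 5 codewords.
  weight 5: 2 codewords.
Minimum distance d = smallest w > 0 with A_w > 0 = 1.
Sanity: Σ A_w = 16 = 2^4 = 16 ✓.


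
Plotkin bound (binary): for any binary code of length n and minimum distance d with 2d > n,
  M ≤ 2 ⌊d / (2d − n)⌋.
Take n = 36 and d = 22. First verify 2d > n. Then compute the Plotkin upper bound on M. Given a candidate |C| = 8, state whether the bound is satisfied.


Plotkin bound M ≤ 4; given |C| = 8 > bound (violated).

Check applicability: 2d = 44, n = 36.
2d − n = 8 > 0, so Plotkin applies.
Compute d/(2d−n) = 22/8 ≈ 2.7500.
⌊d/(2d−n)⌋ = 2.
Plotkin bound: M ≤ 2·2 = 4.
Given |C| = 8, check: VIOLATED.
This |C| is above the Plotkin bound, so no binary code with n = 36, d = 22 and 8 codewords exists.


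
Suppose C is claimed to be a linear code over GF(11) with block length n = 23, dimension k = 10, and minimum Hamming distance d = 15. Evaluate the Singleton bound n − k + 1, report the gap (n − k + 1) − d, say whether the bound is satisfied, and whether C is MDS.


Singleton RHS = n − k + 1 = 14, slack = -1, bound violated (no such code; not MDS).

Singleton bound: d ≤ n − k + 1.
Here n = 23, k = 10, so n − k + 1 = 14.
Given d = 15, check d ≤ 14: NO.
Slack = (n − k + 1) − d = -1.
The slack is negative: d = 15 exceeds n − k + 1 = 14 by 1, so the Singleton bound is violated and no linear [23, 10, 15]_11 code can exist. In particular it is not MDS (MDS requires d = n − k + 1 exactly).
Description: the claimed parameters are [23, 10, 15]_11; such a code would be impossible (violates the Singleton bound).


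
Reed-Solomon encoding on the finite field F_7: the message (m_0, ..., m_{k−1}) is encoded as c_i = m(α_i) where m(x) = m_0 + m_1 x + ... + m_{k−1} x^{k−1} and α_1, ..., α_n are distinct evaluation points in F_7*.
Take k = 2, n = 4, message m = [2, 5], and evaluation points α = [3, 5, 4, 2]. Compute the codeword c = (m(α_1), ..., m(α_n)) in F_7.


c = [3, 6, 1, 5]

Message polynomial: m(x) = 2 + 5·x (mod 7).
For each evaluation point α_i, compute m(α_i) mod 7:
  α_1 = 3: Horner steps 5 → 3, so m(3) = 3.
  α_2 = 5: Horner steps 5 → 6, so m(5) = 6.
  α_3 = 4: Horner steps 5 → 1, so m(4) = 1.
  α_4 = 2: Horner steps 5 → 5, so m(2) = 5.
Codeword c = [3, 6, 1, 5] ∈ F_7^4.


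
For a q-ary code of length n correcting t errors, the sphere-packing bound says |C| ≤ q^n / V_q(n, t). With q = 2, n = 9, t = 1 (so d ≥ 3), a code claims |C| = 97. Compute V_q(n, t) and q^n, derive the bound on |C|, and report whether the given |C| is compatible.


V_q(n, t) = 10, q^n = 512, Hamming bound = 51, |C| = 97 > bound (violated).

Step 1: Compute V_q(n, t) = Σ_{j=0}^1 C(n, j) (q−1)^j.
  j = 0: C(9,0)·(1)^0 = 1·1 = 1.
  j = 1: C(9,1)·(1)^1 = 9·1 = 9.
  V_q(n, t) = 1 + 9 = 10.
Step 2: q^n = 2^9 = 512.
Step 3: Hamming bound ⌊q^n / V_q(n,t)⌋ = ⌊512/10⌋ = 51.
Step 4: Compare |C| = 97 to 51: violated.
The claimed |C| lies above the Hamming bound, so no 2-ary code of length 9 with d ≥ 3 can have 97 codewords.


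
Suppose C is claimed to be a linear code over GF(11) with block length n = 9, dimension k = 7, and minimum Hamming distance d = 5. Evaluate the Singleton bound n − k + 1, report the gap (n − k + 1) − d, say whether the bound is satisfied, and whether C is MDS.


Singleton RHS = n − k + 1 = 3, slack = -2, bound violated (no such code; not MDS).

Singleton bound: d ≤ n − k + 1.
Here n = 9, k = 7, so n − k + 1 = 3.
Given d = 5, check d ≤ 3: NO.
Slack = (n − k + 1) − d = -2.
The slack is negative: d = 5 exceeds n − k + 1 = 3 by 2, so the Singleton bound is violated and no linear [9, 7, 5]_11 code can exist. In particular it is not MDS (MDS requires d = n − k + 1 exactly).
Description: the claimed parameters are [9, 7, 5]_11; such a code would be impossible (violates the Singleton bound).


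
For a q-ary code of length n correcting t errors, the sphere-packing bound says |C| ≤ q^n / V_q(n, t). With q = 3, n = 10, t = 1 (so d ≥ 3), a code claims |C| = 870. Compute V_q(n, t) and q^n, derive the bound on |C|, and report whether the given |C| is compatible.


V_q(n, t) = 21, q^n = 59049, Hamming bound = 2811, |C| = 870 ≤ bound (satisfied).

Step 1: Compute V_q(n, t) = Σ_{j=0}^1 C(n, j) (q−1)^j.
  j = 0: C(10,0)·(2)^0 = 1·1 = 1.
  j = 1: C(10,1)·(2)^1 = 10·2 = 20.
  V_q(n, t) = 1 + 20 = 21.
Step 2: q^n = 3^10 = 59049.
Step 3: Hamming bound ⌊q^n / V_q(n,t)⌋ = ⌊59049/21⌋ = 2811.
Step 4: Compare |C| = 870 to 2811: satisfied.
The claimed |C| lies below the Hamming bound.


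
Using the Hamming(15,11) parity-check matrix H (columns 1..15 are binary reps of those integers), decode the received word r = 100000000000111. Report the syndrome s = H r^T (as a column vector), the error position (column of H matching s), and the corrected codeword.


s = (1, 1, 0, 1)^T, error position = 13, corrected codeword c = 100000000000011

Compute s = H r^T mod 2 one row at a time:
  s_1 = 0 + 0 + 0 + 0 + 0 + 1 + 1 + 1 = 3 ≡ 1 (mod 2).
  s_2 = 0 + 0 + 0 + 0 + 0 + 1 + 1 + 1 = 3 ≡ 1 (mod 2).
  s_3 = 0 + 0 + 0 + 0 + 0 + 0 + 1 + 1 = 2 ≡ 0 (mod 2).
  s_4 = 1 + 0 + 0 + 0 + 0 + 0 + 1 + 1 = 3 ≡ 1 (mod 2).
s = (1, 1, 0, 1)^T — this equals column 13 of H (binary 1101), so error is at position 13.
Correct: flip bit 13 of r = 100000000000111 to get c = 100000000000011.


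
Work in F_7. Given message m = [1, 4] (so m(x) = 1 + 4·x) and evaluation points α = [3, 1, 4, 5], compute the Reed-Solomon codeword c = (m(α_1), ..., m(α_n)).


c = [6, 5, 3, 0]

Message polynomial: m(x) = 1 + 4·x (mod 7).
For each evaluation point α_i, compute m(α_i) mod 7:
  α_1 = 3: Horner steps 4 → 6, so m(3) = 6.
  α_2 = 1: Horner steps 4 → 5, so m(1) = 5.
  α_3 = 4: Horner steps 4 → 3, so m(4) = 3.
  α_4 = 5: Horner steps 4 → 0, so m(5) = 0.
Codeword c = [6, 5, 3, 0] ∈ F_7^4.


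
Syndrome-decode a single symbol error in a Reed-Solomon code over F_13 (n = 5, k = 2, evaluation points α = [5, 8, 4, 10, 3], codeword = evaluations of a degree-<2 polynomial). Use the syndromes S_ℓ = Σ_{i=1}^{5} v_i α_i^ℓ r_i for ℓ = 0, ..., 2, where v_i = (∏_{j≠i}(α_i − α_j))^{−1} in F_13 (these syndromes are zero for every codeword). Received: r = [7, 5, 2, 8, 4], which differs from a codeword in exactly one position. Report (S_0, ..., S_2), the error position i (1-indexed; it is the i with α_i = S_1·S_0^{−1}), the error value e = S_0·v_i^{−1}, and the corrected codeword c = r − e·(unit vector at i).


S = (8, 6, 11), error at position 3, error magnitude e = 3, c = [7, 5, 12, 8, 4].

Step 1: column multipliers v_i = (∏_{j≠i}(α_i − α_j))^{−1} mod 13.
  i = 1 (α = 5): (5−8)(5−4)(5−10)(5−3) = (−3)·1·(−5)·2 = 30 ≡ 4, so v_1 = 4^{−1} = 10 (mod 13).
  i = 2 (α = 8): (8−5)(8−4)(8−10)(8−3) = 3·4·(−2)·5 = −120 ≡ 10, so v_2 = 10^{−1} = 4 (mod 13).
  i = 3 (α = 4): (4−5)(4−8)(4−10)(4−3) = (−1)·(−4)·(−6)·1 = −24 ≡ 2, so v_3 = 2^{−1} = 7 (mod 13).
  i = 4 (α = 10): (10−5)(10−8)(10−4)(10−3) = 5·2·6·7 = 420 ≡ 4, so v_4 = 4^{−1} = 10 (mod 13).
  i = 5 (α = 3): (3−5)(3−8)(3−4)(3−10) = (−2)·(−5)·(−1)·(−7) = 70 ≡ 5, so v_5 = 5^{−1} = 8 (mod 13).
  v = [10, 4, 7, 10, 8].
Step 2: syndromes of r = [7, 5, 2, 8, 4] (all sums mod 13).
  S_0 = Σ v_i r_i = 10·7 + 4·5 + 7·2 + 10·8 + 8·4 = 216 ≡ 8.
  S_1 = Σ v_i α_i r_i = 10·5·7 + 4·8·5 + 7·4·2 + 10·10·8 + 8·3·4 = 1462 ≡ 6.
  α_i^2 mod 13 = [12, 12, 3, 9, 9].
  S_2 = Σ v_i α_i^2 r_i = 10·12·7 + 4·12·5 + 7·3·2 + 10·9·8 + 8·9·4 = 2130 ≡ 11.
  S = (8, 6, 11) ≠ 0, so r is not a codeword (an error is present).
Step 3: locate the error. For a single error e at position i, S_ℓ = v_i·e·α_i^ℓ, so α_err = S_1/S_0.
  S_0^{−1} = 8^{−1} = 5 (mod 13), so α_err = 6·5 = 30 ≡ 4 = α_3. Error position i = 3.
  Consistency check: S_2/S_1 = 11·11 = 121 ≡ 4 = α_err ✓ (single-error assumption holds).
Step 4: error magnitude e = S_0/v_3 = S_0·∏_{j≠3}(α_3 − α_j) = 8·2 = 16 ≡ 3 (mod 13).
Step 5: correct position 3: c_3 = r_3 − e = 2 − 3 ≡ 12 (mod 13). Hence c = [7, 5, 12, 8, 4].
  Check: interpolating c through the α_i gives m(x) = 6 + 8·x (degree < 2) with m(α_i) = c_i for every i, so c is indeed a codeword.


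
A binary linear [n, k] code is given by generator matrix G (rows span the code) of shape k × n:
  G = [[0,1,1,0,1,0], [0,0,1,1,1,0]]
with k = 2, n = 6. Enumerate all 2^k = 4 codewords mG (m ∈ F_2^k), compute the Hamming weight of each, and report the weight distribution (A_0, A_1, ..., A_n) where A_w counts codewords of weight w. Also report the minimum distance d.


Weight distribution: A_0 = 1, A_2 = 1, A_3 = 2. Minimum distance d = 2.

Enumerate all 2^2 = 4 messages m ∈ F_2^2.
For each, compute codeword c = mG in F_2^6, then tally its weight.
  m = 00 → c = 000000, weight = 0.
  m = 10 → c = 011010, weight = 3.
  m = 01 → c = 001110, weight = 3.
  m = 11 → c = 010100, weight = 2.
Tally weights:
  weight 0: 1 codewords.
  weight 2: 1 codewords.
  weight 3: 2 codewords.
Minimum distance d = smallest w > 0 with A_w > 0 = 2.
Sanity: Σ A_w = 4 = 2^2 = 4 ✓.


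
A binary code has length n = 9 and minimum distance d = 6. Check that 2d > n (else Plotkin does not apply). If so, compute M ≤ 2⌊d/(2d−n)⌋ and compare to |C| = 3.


Plotkin bound M ≤ 4; given |C| = 3 ≤ bound (satisfied).

Check applicability: 2d = 12, n = 9.
2d − n = 3 > 0, so Plotkin applies.
Compute d/(2d−n) = 6/3 ≈ 2.0000.
⌊d/(2d−n)⌋ = 2.
Plotkin bound: M ≤ 2·2 = 4.
Given |C| = 3, check: satisfied.
This |C| is below the Plotkin bound.


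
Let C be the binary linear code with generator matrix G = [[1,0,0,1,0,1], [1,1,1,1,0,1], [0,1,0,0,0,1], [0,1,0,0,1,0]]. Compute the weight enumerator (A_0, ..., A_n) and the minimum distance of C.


Weight distribution: A_0 = 1, A_2 = 6, A_3 = 4, A_4 = 1, A_5 = 4. Minimum distance d = 2.

Enumerate all 2^4 = 16 messages m ∈ F_2^4.
For each, compute codeword c = mG in F_2^6, then tally its weight.
  m = 0000 → c = 000000, weight = 0.
  m = 1000 → c = 100101, weight = 3.
  m = 0100 → c = 111101, weight = 5.
  m = 1100 → c = 011000, weight = 2.
  m = 0010 → c = 010001, weight = 2.
  m = 1010 → c = 110100, weight = 3.
  m = 0110 → c = 101100, weight = 3.
  m = 1110 → c = 001001, weight = 2.
  m = 0001 → c = 010010, weight = 2.
  m = 1001 → c = 110111, weight = 5.
  m = 0101 → c = 101111, weight = 5.
  m = 1101 → c = 001010, weight = 2.
  m = 0011 → c = 000011, weight = 2.
  m = 1011 → c = 100110, weight = 3.
  m = 0111 → c = 111110, weight = 5.
  m = 1111 → c = 011011, weight = 4.
Tally weights:
  weight 0: 1 codewords.
  weight 2: 6 codewords.
  weight 3: 4 codewords.
  weight 4: 1 codewords.
  weight 5: 4 codewords.
Minimum distance d = smallest w > 0 with A_w > 0 = 2.
Sanity: Σ A_w = 16 = 2^4 = 16 ✓.


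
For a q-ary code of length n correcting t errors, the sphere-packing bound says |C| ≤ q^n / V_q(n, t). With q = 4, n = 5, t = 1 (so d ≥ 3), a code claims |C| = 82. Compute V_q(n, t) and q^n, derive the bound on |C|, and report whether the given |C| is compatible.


V_q(n, t) = 16, q^n = 1024, Hamming bound = 64, |C| = 82 > bound (violated).

Step 1: Compute V_q(n, t) = Σ_{j=0}^1 C(n, j) (q−1)^j.
  j = 0: C(5,0)·(3)^0 = 1·1 = 1.
  j = 1: C(5,1)·(3)^1 = 5·3 = 15.
  V_q(n, t) = 1 + 15 = 16.
Step 2: q^n = 4^5 = 1024.
Step 3: Hamming bound ⌊q^n / V_q(n,t)⌋ = ⌊1024/16⌋ = 64.
Step 4: Compare |C| = 82 to 64: violated.
The claimed |C| lies above the Hamming bound, so no 4-ary code of length 5 with d ≥ 3 can have 82 codewords.


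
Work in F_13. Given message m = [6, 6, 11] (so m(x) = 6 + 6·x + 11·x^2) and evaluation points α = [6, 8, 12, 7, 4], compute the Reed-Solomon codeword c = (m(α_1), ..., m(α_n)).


c = [9, 4, 11, 2, 11]

Message polynomial: m(x) = 6 + 6·x + 11·x^2 (mod 13).
For each evaluation point α_i, compute m(α_i) mod 13:
  α_1 = 6: Horner steps 11 → 7 → 9, so m(6) = 9.
  α_2 = 8: Horner steps 11 → 3 → 4, so m(8) = 4.
  α_3 = 12: Horner steps 11 → 8 → 11, so m(12) = 11.
  α_4 = 7: Horner steps 11 → 5 → 2, so m(7) = 2.
  α_5 = 4: Horner steps 11 → 11 → 11, so m(4) = 11.
Codeword c = [9, 4, 11, 2, 11] ∈ F_13^5.


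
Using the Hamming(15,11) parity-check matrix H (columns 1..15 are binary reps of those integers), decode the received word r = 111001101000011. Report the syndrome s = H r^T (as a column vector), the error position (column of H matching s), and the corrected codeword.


s = (1, 0, 0, 1)^T, error position = 9, corrected codeword c = 111001100000011

Compute s = H r^T mod 2 one row at a time:
  s_1 = 0 + 1 + 0 + 0 + 0 + 0 + 1 + 1 = 3 ≡ 1 (mod 2).
  s_2 = 0 + 0 + 1 + 1 + 0 + 0 + 1 + 1 = 4 ≡ 0 (mod 2).
  s_3 = 1 + 1 + 1 + 1 + 0 + 0 + 1 + 1 = 6 ≡ 0 (mod 2).
  s_4 = 1 + 1 + 0 + 1 + 1 + 0 + 0 + 1 = 5 ≡ 1 (mod 2).
s = (1, 0, 0, 1)^T — this equals column 9 of H (binary 1001), so error is at position 9.
Correct: flip bit 9 of r = 111001101000011 to get c = 111001100000011.


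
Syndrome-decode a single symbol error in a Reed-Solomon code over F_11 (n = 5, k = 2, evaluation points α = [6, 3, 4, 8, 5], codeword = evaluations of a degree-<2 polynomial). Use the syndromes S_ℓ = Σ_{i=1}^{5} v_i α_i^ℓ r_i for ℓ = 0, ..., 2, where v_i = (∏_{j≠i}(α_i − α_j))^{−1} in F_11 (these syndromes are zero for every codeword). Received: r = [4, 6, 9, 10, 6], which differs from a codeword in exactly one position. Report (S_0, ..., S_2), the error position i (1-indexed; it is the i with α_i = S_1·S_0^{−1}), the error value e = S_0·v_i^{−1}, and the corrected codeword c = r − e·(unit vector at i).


S = (10, 6, 8), error at position 5, error magnitude e = 5, c = [4, 6, 9, 10, 1].

Step 1: column multipliers v_i = (∏_{j≠i}(α_i − α_j))^{−1} mod 11.
  i = 1 (α = 6): (6−3)(6−4)(6−8)(6−5) = 3·2·(−2)·1 = −12 ≡ 10, so v_1 = 10^{−1} = 10 (mod 11).
  i = 2 (α = 3): (3−6)(3−4)(3−8)(3−5) = (−3)·(−1)·(−5)·(−2) = 30 ≡ 8, so v_2 = 8^{−1} = 7 (mod 11).
  i = 3 (α = 4): (4−6)(4−3)(4−8)(4−5) = (−2)·1·(−4)·(−1) = −8 ≡ 3, so v_3 = 3^{−1} = 4 (mod 11).
  i = 4 (α = 8): (8−6)(8−3)(8−4)(8−5) = 2·5·4·3 = 120 ≡ 10, so v_4 = 10^{−1} = 10 (mod 11).
  i = 5 (α = 5): (5−6)(5−3)(5−4)(5−8) = (−1)·2·1·(−3) = 6 ≡ 6, so v_5 = 6^{−1} = 2 (mod 11).
  v = [10, 7, 4, 10, 2].
Step 2: syndromes of r = [4, 6, 9, 10, 6] (all sums mod 11).
  S_0 = Σ v_i r_i = 10·4 + 7·6 + 4·9 + 10·10 + 2·6 = 230 ≡ 10.
  S_1 = Σ v_i α_i r_i = 10·6·4 + 7·3·6 + 4·4·9 + 10·8·10 + 2·5·6 = 1370 ≡ 6.
  α_i^2 mod 11 = [3, 9, 5, 9, 3].
  S_2 = Σ v_i α_i^2 r_i = 10·3·4 + 7·9·6 + 4·5·9 + 10·9·10 + 2·3·6 = 1614 ≡ 8.
  S = (10, 6, 8) ≠ 0, so r is not a codeword (an error is present).
Step 3: locate the error. For a single error e at position i, S_ℓ = v_i·e·α_i^ℓ, so α_err = S_1/S_0.
  S_0^{−1} = 10^{−1} = 10 (mod 11), so α_err = 6·10 = 60 ≡ 5 = α_5. Error position i = 5.
  Consistency check: S_2/S_1 = 8·2 = 16 ≡ 5 = α_err ✓ (single-error assumption holds).
Step 4: error magnitude e = S_0/v_5 = S_0·∏_{j≠5}(α_5 − α_j) = 10·6 = 60 ≡ 5 (mod 11).
Step 5: correct position 5: c_5 = r_5 − e = 6 − 5 ≡ 1 (mod 11). Hence c = [4, 6, 9, 10, 1].
  Check: interpolating c through the α_i gives m(x) = 8 + 3·x (degree < 2) with m(α_i) = c_i for every i, so c is indeed a codeword.


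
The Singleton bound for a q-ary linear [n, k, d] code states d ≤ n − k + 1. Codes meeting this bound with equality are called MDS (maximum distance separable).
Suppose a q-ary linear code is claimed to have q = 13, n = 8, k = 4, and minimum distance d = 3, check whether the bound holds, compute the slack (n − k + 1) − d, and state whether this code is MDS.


Singleton RHS = n − k + 1 = 5, slack = 2, bound satisfied, not MDS.

Singleton bound: d ≤ n − k + 1.
Here n = 8, k = 4, so n − k + 1 = 5.
Given d = 3, check d ≤ 5: YES.
Slack = (n − k + 1) − d = 2.
The code is NOT MDS (slack = 2 > 0).
Description: the claimed parameters are [8, 4, 3]_13; such a code would be non-MDS.


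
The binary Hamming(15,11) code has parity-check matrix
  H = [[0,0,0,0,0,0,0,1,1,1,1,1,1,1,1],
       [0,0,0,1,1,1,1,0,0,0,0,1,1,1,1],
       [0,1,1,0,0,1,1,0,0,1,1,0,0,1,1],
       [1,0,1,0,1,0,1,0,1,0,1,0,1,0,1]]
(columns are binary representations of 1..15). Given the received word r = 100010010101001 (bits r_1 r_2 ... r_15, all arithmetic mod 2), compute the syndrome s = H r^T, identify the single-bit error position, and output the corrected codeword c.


s = (0, 1, 0, 1)^T, error position = 5, corrected codeword c = 100000010101001

Compute s = H r^T mod 2 one row at a time:
  s_1 = 1 + 0 + 1 + 0 + 1 + 0 + 0 + 1 = 4 ≡ 0 (mod 2).
  s_2 = 0 + 1 + 0 + 0 + 1 + 0 + 0 + 1 = 3 ≡ 1 (mod 2).
  s_3 = 0 + 0 + 0 + 0 + 1 + 0 + 0 + 1 = 2 ≡ 0 (mod 2).
  s_4 = 1 + 0 + 1 + 0 + 0 + 0 + 0 + 1 = 3 ≡ 1 (mod 2).
s = (0, 1, 0, 1)^T — this equals column 5 of H (binary 0101), so error is at position 5.
Correct: flip bit 5 of r = 100010010101001 to get c = 100000010101001.


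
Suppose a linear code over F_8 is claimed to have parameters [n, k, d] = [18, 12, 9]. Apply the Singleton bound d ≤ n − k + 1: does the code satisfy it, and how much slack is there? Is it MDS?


Singleton RHS = n − k + 1 = 7, slack = -2, bound violated (no such code; not MDS).

Singleton bound: d ≤ n − k + 1.
Here n = 18, k = 12, so n − k + 1 = 7.
Given d = 9, check d ≤ 7: NO.
Slack = (n − k + 1) − d = -2.
The slack is negative: d = 9 exceeds n − k + 1 = 7 by 2, so the Singleton bound is violated and no linear [18, 12, 9]_8 code can exist. In particular it is not MDS (MDS requires d = n − k + 1 exactly).
Description: the claimed parameters are [18, 12, 9]_8; such a code would be impossible (violates the Singleton bound).


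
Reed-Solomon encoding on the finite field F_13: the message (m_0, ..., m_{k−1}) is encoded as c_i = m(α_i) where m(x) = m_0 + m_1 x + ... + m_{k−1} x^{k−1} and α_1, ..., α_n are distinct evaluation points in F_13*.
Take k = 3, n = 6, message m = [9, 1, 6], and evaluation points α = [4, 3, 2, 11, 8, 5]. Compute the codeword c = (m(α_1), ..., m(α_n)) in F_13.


c = [5, 1, 9, 5, 11, 8]

Message polynomial: m(x) = 9 + 1·x + 6·x^2 (mod 13).
For each evaluation point α_i, compute m(α_i) mod 13:
  α_1 = 4: Horner steps 6 → 12 → 5, so m(4) = 5.
  α_2 = 3: Horner steps 6 → 6 → 1, so m(3) = 1.
  α_3 = 2: Horner steps 6 → 0 → 9, so m(2) = 9.
  α_4 = 11: Horner steps 6 → 2 → 5, so m(11) = 5.
  α_5 = 8: Horner steps 6 → 10 → 11, so m(8) = 11.
  α_6 = 5: Horner steps 6 → 5 → 8, so m(5) = 8.
Codeword c = [5, 1, 9, 5, 11, 8] ∈ F_13^6.


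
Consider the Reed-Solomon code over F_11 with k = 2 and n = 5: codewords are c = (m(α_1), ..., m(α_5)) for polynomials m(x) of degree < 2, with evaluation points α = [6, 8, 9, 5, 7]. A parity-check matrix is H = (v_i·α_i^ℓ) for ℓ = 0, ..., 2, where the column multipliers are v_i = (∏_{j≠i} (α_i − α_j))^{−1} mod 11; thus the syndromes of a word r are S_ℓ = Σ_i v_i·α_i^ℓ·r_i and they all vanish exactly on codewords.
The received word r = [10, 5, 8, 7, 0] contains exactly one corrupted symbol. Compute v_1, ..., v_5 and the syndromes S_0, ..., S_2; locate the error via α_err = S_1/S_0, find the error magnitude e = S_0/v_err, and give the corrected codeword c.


S = (5, 2, 3), error at position 5, error magnitude e = 9, c = [10, 5, 8, 7, 2].

Step 1: column multipliers v_i = (∏_{j≠i}(α_i − α_j))^{−1} mod 11.
  i = 1 (α = 6): (6−8)(6−9)(6−5)(6−7) = (−2)·(−3)·1·(−1) = −6 ≡ 5, so v_1 = 5^{−1} = 9 (mod 11).
  i = 2 (α = 8): (8−6)(8−9)(8−5)(8−7) = 2·(−1)·3·1 = −6 ≡ 5, so v_2 = 5^{−1} = 9 (mod 11).
  i = 3 (α = 9): (9−6)(9−8)(9−5)(9−7) = 3·1·4·2 = 24 ≡ 2, so v_3 = 2^{−1} = 6 (mod 11).
  i = 4 (α = 5): (5−6)(5−8)(5−9)(5−7) = (−1)·(−3)·(−4)·(−2) = 24 ≡ 2, so v_4 = 2^{−1} = 6 (mod 11).
  i = 5 (α = 7): (7−6)(7−8)(7−9)(7−5) = 1·(−1)·(−2)·2 = 4 ≡ 4, so v_5 = 4^{−1} = 3 (mod 11).
  v = [9, 9, 6, 6, 3].
Step 2: syndromes of r = [10, 5, 8, 7, 0] (all sums mod 11).
  S_0 = Σ v_i r_i = 9·10 + 9·5 + 6·8 + 6·7 + 3·0 = 225 ≡ 5.
  S_1 = Σ v_i α_i r_i = 9·6·10 + 9·8·5 + 6·9·8 + 6·5·7 + 3·7·0 = 1542 ≡ 2.
  α_i^2 mod 11 = [3, 9, 4, 3, 5].
  S_2 = Σ v_i α_i^2 r_i = 9·3·10 + 9·9·5 + 6·4·8 + 6·3·7 + 3·5·0 = 993 ≡ 3.
  S = (5, 2, 3) ≠ 0, so r is not a codeword (an error is present).
Step 3: locate the error. For a single error e at position i, S_ℓ = v_i·e·α_i^ℓ, so α_err = S_1/S_0.
  S_0^{−1} = 5^{−1} = 9 (mod 11), so α_err = 2·9 = 18 ≡ 7 = α_5. Error position i = 5.
  Consistency check: S_2/S_1 = 3·6 = 18 ≡ 7 = α_err ✓ (single-error assumption holds).
Step 4: error magnitude e = S_0/v_5 = S_0·∏_{j≠5}(α_5 − α_j) = 5·4 = 20 ≡ 9 (mod 11).
Step 5: correct position 5: c_5 = r_5 − e = 0 − 9 ≡ 2 (mod 11). Hence c = [10, 5, 8, 7, 2].
  Check: interpolating c through the α_i gives m(x) = 3 + 3·x (degree < 2) with m(α_i) = c_i for every i, so c is indeed a codeword.


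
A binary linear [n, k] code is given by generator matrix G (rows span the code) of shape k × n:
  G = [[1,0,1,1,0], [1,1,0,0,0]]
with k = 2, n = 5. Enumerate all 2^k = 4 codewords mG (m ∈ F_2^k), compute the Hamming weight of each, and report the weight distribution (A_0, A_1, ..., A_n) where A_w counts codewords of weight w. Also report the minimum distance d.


Weight distribution: A_0 = 1, A_2 = 1, A_3 = 2. Minimum distance d = 2.

Enumerate all 2^2 = 4 messages m ∈ F_2^2.
For each, compute codeword c = mG in F_2^5, then tally its weight.
  m = 00 → c = 00000, weight = 0.
  m = 10 → c = 10110, weight = 3.
  m = 01 → c = 11000, weight = 2.
  m = 11 → c = 01110, weight = 3.
Tally weights:
  weight 0: 1 codewords.
  weight 2: 1 codewords.
  weight 3: 2 codewords.
Minimum distance d = smallest w > 0 with A_w > 0 = 2.
Sanity: Σ A_w = 4 = 2^2 = 4 ✓.


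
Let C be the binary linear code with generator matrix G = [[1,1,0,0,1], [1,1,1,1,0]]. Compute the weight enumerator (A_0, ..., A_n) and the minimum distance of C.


Weight distribution: A_0 = 1, A_3 = 2, A_4 = 1. Minimum distance d = 3.

Enumerate all 2^2 = 4 messages m ∈ F_2^2.
For each, compute codeword c = mG in F_2^5, then tally its weight.
  m = 00 → c = 00000, weight = 0.
  m = 10 → c = 11001, weight = 3.
  m = 01 → c = 11110, weight = 4.
  m = 11 → c = 00111, weight = 3.
Tally weights:
  weight 0: 1 codewords.
  weight 3: 2 codewords.
  weight 4: 1 codewords.
Minimum distance d = smallest w > 0 with A_w > 0 = 3.
Sanity: Σ A_w = 4 = 2^2 = 4 ✓.


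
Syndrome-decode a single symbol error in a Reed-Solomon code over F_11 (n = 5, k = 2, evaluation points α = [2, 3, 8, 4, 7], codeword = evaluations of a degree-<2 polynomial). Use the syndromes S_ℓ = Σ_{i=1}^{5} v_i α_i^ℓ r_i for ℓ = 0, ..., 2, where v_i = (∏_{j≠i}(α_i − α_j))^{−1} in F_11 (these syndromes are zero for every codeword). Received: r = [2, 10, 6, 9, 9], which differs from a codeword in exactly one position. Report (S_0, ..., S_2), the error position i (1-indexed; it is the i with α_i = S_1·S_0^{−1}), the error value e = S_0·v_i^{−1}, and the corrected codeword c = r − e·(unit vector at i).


S = (1, 4, 5), error at position 4, error magnitude e = 2, c = [2, 10, 6, 7, 9].

Step 1: column multipliers v_i = (∏_{j≠i}(α_i − α_j))^{−1} mod 11.
  i = 1 (α = 2): (2−3)(2−8)(2−4)(2−7) = (−1)·(−6)·(−2)·(−5) = 60 ≡ 5, so v_1 = 5^{−1} = 9 (mod 11).
  i = 2 (α = 3): (3−2)(3−8)(3−4)(3−7) = 1·(−5)·(−1)·(−4) = −20 ≡ 2, so v_2 = 2^{−1} = 6 (mod 11).
  i = 3 (α = 8): (8−2)(8−3)(8−4)(8−7) = 6·5·4·1 = 120 ≡ 10, so v_3 = 10^{−1} = 10 (mod 11).
  i = 4 (α = 4): (4−2)(4−3)(4−8)(4−7) = 2·1·(−4)·(−3) = 24 ≡ 2, so v_4 = 2^{−1} = 6 (mod 11).
  i = 5 (α = 7): (7−2)(7−3)(7−8)(7−4) = 5·4·(−1)·3 = −60 ≡ 6, so v_5 = 6^{−1} = 2 (mod 11).
  v = [9, 6, 10, 6, 2].
Step 2: syndromes of r = [2, 10, 6, 9, 9] (all sums mod 11).
  S_0 = Σ v_i r_i = 9·2 + 6·10 + 10·6 + 6·9 + 2·9 = 210 ≡ 1.
  S_1 = Σ v_i α_i r_i = 9·2·2 + 6·3·10 + 10·8·6 + 6·4·9 + 2·7·9 = 1038 ≡ 4.
  α_i^2 mod 11 = [4, 9, 9, 5, 5].
  S_2 = Σ v_i α_i^2 r_i = 9·4·2 + 6·9·10 + 10·9·6 + 6·5·9 + 2·5·9 = 1512 ≡ 5.
  S = (1, 4, 5) ≠ 0, so r is not a codeword (an error is present).
Step 3: locate the error. For a single error e at position i, S_ℓ = v_i·e·α_i^ℓ, so α_err = S_1/S_0.
  S_0^{−1} = 1^{−1} = 1 (mod 11), so α_err = 4·1 = 4 ≡ 4 = α_4. Error position i = 4.
  Consistency check: S_2/S_1 = 5·3 = 15 ≡ 4 = α_err ✓ (single-error assumption holds).
Step 4: error magnitude e = S_0/v_4 = S_0·∏_{j≠4}(α_4 − α_j) = 1·2 = 2 ≡ 2 (mod 11).
Step 5: correct position 4: c_4 = r_4 − e = 9 − 2 ≡ 7 (mod 11). Hence c = [2, 10, 6, 7, 9].
  Check: interpolating c through the α_i gives m(x) = 8 + 8·x (degree < 2) with m(α_i) = c_i for every i, so c is indeed a codeword.


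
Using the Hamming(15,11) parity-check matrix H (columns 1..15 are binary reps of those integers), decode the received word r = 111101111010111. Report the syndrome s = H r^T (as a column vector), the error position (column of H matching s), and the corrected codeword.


s = (0, 0, 1, 1)^T, error position = 3, corrected codeword c = 110101111010111

Compute s = H r^T mod 2 one row at a time:
  s_1 = 1 + 1 + 0 + 1 + 0 + 1 + 1 + 1 = 6 ≡ 0 (mod 2).
  s_2 = 1 + 0 + 1 + 1 + 0 + 1 + 1 + 1 = 6 ≡ 0 (mod 2).
  s_3 = 1 + 1 + 1 + 1 + 0 + 1 + 1 + 1 = 7 ≡ 1 (mod 2).
  s_4 = 1 + 1 + 0 + 1 + 1 + 1 + 1 + 1 = 7 ≡ 1 (mod 2).
s = (0, 0, 1, 1)^T — this equals column 3 of H (binary 0011), so error is at position 3.
Correct: flip bit 3 of r = 111101111010111 to get c = 110101111010111.


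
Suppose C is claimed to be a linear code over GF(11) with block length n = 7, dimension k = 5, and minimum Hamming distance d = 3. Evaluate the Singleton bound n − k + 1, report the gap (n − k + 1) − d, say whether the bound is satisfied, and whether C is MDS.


Singleton RHS = n − k + 1 = 3, slack = 0, bound satisfied, MDS.

Singleton bound: d ≤ n − k + 1.
Here n = 7, k = 5, so n − k + 1 = 3.
Given d = 3, check d ≤ 3: YES.
Slack = (n − k + 1) − d = 0.
The code is MDS (slack = 0).
Description: the claimed parameters are [7, 5, 3]_11; such a code would be MDS (meets Singleton bound).


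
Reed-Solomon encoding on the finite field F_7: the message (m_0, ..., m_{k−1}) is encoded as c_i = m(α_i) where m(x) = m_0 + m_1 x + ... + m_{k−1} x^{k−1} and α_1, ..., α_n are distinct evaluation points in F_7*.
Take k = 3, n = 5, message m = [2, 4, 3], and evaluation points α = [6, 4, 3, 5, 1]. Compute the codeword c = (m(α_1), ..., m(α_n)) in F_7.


c = [1, 3, 6, 6, 2]

Message polynomial: m(x) = 2 + 4·x + 3·x^2 (mod 7).
For each evaluation point α_i, compute m(α_i) mod 7:
  α_1 = 6: Horner steps 3 → 1 → 1, so m(6) = 1.
  α_2 = 4: Horner steps 3 → 2 → 3, so m(4) = 3.
  α_3 = 3: Horner steps 3 → 6 → 6, so m(3) = 6.
  α_4 = 5: Horner steps 3 → 5 → 6, so m(5) = 6.
  α_5 = 1: Horner steps 3 → 0 → 2, so m(1) = 2.
Codeword c = [1, 3, 6, 6, 2] ∈ F_7^5.


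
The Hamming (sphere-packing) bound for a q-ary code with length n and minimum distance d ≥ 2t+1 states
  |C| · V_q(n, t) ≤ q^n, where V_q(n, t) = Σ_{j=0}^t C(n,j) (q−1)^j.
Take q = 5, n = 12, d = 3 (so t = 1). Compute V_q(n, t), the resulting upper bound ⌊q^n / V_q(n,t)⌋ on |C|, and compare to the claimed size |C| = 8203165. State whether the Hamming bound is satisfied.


V_q(n, t) = 49, q^n = 244140625, Hamming bound = 4982461, |C| = 8203165 > bound (violated).

Step 1: Compute V_q(n, t) = Σ_{j=0}^1 C(n, j) (q−1)^j.
  j = 0: C(12,0)·(4)^0 = 1·1 = 1.
  j = 1: C(12,1)·(4)^1 = 12·4 = 48.
  V_q(n, t) = 1 + 48 = 49.
Step 2: q^n = 5^12 = 244140625.
Step 3: Hamming bound ⌊q^n / V_q(n,t)⌋ = ⌊244140625/49⌋ = 4982461.
Step 4: Compare |C| = 8203165 to 4982461: violated.
The claimed |C| lies above the Hamming bound, so no 5-ary code of length 12 with d ≥ 3 can have 8203165 codewords.
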